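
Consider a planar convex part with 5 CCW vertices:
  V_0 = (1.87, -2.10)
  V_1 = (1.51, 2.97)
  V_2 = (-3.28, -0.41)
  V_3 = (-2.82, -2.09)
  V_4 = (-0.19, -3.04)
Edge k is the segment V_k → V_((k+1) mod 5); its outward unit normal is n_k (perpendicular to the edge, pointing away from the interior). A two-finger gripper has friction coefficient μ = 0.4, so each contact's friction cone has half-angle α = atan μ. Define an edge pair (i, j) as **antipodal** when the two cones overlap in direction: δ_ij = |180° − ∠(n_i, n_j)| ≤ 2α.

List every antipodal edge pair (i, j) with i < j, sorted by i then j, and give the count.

α = atan 0.4 = 21.80°;  2α = 43.60°
n_0 = (+0.9975, +0.0708)
n_1 = (-0.5765, +0.8171)
n_2 = (-0.9645, -0.2641)
n_3 = (-0.3397, -0.9405)
n_4 = (+0.4151, -0.9098)
  (0,1): δ = 58.85°  ·
  (0,2): δ = 11.25°  ✓
  (0,3): δ = 66.08°  ·
  (0,4): δ = 110.47°  ·
  (1,2): δ = 109.90°  ·
  (1,3): δ = 55.07°  ·
  (1,4): δ = 10.68°  ✓
  (2,3): δ = 125.17°  ·
  (2,4): δ = 80.79°  ·
  (3,4): δ = 135.61°  ·
antipodal pairs: 2

count = 2; pairs: (0,2), (1,4)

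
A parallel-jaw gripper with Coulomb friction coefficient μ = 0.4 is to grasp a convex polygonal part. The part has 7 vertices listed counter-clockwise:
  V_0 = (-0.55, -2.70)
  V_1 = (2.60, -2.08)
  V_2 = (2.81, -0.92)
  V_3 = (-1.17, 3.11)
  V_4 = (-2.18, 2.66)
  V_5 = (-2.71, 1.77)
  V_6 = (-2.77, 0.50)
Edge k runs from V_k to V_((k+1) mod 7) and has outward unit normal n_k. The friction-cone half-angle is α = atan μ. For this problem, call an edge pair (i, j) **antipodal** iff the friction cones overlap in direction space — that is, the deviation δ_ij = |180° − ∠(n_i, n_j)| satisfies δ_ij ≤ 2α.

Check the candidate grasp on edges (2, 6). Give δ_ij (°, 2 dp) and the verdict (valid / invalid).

α = atan 0.4 = 21.80°;  2α = 43.60°
edge 2: e_2 = (-3.98, +4.03);  n_2 = (+0.7115, +0.7027)
edge 6: e_6 = (+2.22, -3.20);  n_6 = (-0.8216, -0.5700)
∠(n_2, n_6) = 170.11°
δ = |180° − 170.11°| = 9.89°
9.89° ≤ 2α = 43.60°  →  valid

δ = 9.89°, valid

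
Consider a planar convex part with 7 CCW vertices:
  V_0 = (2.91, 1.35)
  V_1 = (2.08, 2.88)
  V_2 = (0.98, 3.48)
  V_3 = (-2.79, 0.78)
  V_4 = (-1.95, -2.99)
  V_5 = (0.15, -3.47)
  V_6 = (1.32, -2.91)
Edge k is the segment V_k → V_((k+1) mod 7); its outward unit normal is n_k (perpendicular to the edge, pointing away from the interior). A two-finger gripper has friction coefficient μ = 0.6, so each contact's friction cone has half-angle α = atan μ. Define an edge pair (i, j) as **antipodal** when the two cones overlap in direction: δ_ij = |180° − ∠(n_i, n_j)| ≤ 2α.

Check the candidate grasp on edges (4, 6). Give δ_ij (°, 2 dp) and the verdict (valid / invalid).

δ = 97.59°, invalid

α = atan 0.6 = 30.96°;  2α = 61.93°
edge 4: e_4 = (+2.10, -0.48);  n_4 = (-0.2228, -0.9749)
edge 6: e_6 = (+1.59, +4.26);  n_6 = (+0.9369, -0.3497)
∠(n_4, n_6) = 82.41°
δ = |180° − 82.41°| = 97.59°
97.59° > 2α = 61.93°  →  invalid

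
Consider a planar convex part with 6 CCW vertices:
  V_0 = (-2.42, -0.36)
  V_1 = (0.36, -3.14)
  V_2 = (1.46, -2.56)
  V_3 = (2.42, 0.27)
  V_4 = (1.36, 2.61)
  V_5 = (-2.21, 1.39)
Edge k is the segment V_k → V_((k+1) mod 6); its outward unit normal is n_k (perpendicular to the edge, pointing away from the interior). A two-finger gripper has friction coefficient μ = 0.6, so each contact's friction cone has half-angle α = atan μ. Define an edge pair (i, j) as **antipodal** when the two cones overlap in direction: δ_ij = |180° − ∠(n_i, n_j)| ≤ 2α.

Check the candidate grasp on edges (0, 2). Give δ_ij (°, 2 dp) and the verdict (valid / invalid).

α = atan 0.6 = 30.96°;  2α = 61.93°
edge 0: e_0 = (+2.78, -2.78);  n_0 = (-0.7071, -0.7071)
edge 2: e_2 = (+0.96, +2.83);  n_2 = (+0.9470, -0.3212)
∠(n_0, n_2) = 116.26°
δ = |180° − 116.26°| = 63.74°
63.74° > 2α = 61.93°  →  invalid

δ = 63.74°, invalid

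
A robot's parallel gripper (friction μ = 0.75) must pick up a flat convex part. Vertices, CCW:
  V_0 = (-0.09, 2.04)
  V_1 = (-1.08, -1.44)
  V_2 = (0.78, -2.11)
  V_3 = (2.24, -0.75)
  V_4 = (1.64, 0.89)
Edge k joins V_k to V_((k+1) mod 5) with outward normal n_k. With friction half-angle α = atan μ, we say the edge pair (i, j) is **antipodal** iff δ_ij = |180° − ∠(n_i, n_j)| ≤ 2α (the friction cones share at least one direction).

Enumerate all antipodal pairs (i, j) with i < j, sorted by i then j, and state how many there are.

count = 5; pairs: (0,2), (0,3), (0,4), (1,3), (1,4)

α = atan 0.75 = 36.87°;  2α = 73.74°
n_0 = (-0.9618, +0.2736)
n_1 = (-0.3389, -0.9408)
n_2 = (+0.6816, -0.7317)
n_3 = (+0.9391, +0.3436)
n_4 = (+0.5536, +0.8328)
  (0,1): δ = 93.93°  ·
  (0,2): δ = 31.15°  ✓
  (0,3): δ = 35.98°  ✓
  (0,4): δ = 72.27°  ✓
  (1,2): δ = 117.22°  ·
  (1,3): δ = 50.09°  ✓
  (1,4): δ = 13.80°  ✓
  (2,3): δ = 112.87°  ·
  (2,4): δ = 76.58°  ·
  (3,4): δ = 143.71°  ·
antipodal pairs: 5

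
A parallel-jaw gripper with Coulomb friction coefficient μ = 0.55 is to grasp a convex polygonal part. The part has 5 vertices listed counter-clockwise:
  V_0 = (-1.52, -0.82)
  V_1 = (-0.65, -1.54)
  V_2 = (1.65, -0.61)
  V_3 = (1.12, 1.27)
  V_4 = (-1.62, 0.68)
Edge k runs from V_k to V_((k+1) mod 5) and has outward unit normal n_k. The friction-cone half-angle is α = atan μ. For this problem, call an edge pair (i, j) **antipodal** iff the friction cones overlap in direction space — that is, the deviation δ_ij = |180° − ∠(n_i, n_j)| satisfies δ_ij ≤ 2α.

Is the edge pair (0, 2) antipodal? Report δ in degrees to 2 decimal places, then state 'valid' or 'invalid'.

α = atan 0.55 = 28.81°;  2α = 57.62°
edge 0: e_0 = (+0.87, -0.72);  n_0 = (-0.6376, -0.7704)
edge 2: e_2 = (-0.53, +1.88);  n_2 = (+0.9625, +0.2713)
∠(n_0, n_2) = 145.35°
δ = |180° − 145.35°| = 34.65°
34.65° ≤ 2α = 57.62°  →  valid

δ = 34.65°, valid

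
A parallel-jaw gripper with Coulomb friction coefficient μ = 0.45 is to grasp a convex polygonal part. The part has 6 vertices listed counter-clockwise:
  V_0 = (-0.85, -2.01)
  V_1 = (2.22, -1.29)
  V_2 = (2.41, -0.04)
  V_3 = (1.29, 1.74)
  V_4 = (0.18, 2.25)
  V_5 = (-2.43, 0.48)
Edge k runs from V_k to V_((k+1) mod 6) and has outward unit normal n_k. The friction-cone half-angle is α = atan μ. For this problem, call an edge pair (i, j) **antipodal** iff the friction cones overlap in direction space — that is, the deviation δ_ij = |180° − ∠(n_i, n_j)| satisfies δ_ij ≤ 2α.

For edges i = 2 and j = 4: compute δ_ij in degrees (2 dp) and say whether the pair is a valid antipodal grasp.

α = atan 0.45 = 24.23°;  2α = 48.46°
edge 2: e_2 = (-1.12, +1.78);  n_2 = (+0.8464, +0.5326)
edge 4: e_4 = (-2.61, -1.77);  n_4 = (-0.5613, +0.8276)
∠(n_2, n_4) = 91.96°
δ = |180° − 91.96°| = 88.04°
88.04° > 2α = 48.46°  →  invalid

δ = 88.04°, invalid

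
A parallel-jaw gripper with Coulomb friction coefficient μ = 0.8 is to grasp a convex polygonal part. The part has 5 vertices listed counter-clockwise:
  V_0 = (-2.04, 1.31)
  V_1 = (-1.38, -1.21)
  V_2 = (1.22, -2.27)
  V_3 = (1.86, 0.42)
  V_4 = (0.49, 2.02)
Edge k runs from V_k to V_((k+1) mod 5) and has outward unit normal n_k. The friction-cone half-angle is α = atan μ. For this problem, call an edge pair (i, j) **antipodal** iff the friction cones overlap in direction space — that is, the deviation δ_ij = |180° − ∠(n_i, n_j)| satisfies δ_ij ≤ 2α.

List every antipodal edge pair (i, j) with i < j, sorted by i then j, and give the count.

α = atan 0.8 = 38.66°;  2α = 77.32°
n_0 = (-0.9674, -0.2534)
n_1 = (-0.3775, -0.9260)
n_2 = (+0.9728, -0.2315)
n_3 = (+0.7596, +0.6504)
n_4 = (-0.2702, +0.9628)
  (0,1): δ = 126.86°  ·
  (0,2): δ = 28.06°  ✓
  (0,3): δ = 25.90°  ✓
  (0,4): δ = 91.00°  ·
  (1,2): δ = 81.20°  ·
  (1,3): δ = 27.25°  ✓
  (1,4): δ = 37.86°  ✓
  (2,3): δ = 126.05°  ·
  (2,4): δ = 60.94°  ✓
  (3,4): δ = 114.90°  ·
antipodal pairs: 5

count = 5; pairs: (0,2), (0,3), (1,3), (1,4), (2,4)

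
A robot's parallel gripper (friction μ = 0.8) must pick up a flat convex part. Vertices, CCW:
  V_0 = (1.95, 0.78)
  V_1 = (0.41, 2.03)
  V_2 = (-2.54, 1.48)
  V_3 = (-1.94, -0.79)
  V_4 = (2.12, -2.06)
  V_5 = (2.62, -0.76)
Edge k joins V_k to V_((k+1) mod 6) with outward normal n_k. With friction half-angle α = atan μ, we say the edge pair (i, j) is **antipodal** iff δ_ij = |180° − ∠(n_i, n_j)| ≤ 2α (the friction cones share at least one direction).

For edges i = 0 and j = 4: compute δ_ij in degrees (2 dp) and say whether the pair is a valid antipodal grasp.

α = atan 0.8 = 38.66°;  2α = 77.32°
edge 0: e_0 = (-1.54, +1.25);  n_0 = (+0.6302, +0.7764)
edge 4: e_4 = (+0.50, +1.30);  n_4 = (+0.9333, -0.3590)
∠(n_0, n_4) = 71.97°
δ = |180° − 71.97°| = 108.03°
108.03° > 2α = 77.32°  →  invalid

δ = 108.03°, invalid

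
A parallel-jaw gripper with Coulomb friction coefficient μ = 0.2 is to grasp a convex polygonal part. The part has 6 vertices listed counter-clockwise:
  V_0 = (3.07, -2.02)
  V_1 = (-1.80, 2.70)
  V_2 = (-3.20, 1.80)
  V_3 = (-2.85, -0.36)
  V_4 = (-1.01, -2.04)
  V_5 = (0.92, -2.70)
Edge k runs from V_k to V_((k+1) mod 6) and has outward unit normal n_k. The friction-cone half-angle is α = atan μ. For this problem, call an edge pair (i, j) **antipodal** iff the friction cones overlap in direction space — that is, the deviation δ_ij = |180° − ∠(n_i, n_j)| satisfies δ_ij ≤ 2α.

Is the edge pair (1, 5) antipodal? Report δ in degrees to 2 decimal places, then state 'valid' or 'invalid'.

δ = 15.18°, valid

α = atan 0.2 = 11.31°;  2α = 22.62°
edge 1: e_1 = (-1.40, -0.90);  n_1 = (-0.5408, +0.8412)
edge 5: e_5 = (+2.15, +0.68);  n_5 = (+0.3016, -0.9534)
∠(n_1, n_5) = 164.82°
δ = |180° − 164.82°| = 15.18°
15.18° ≤ 2α = 22.62°  →  valid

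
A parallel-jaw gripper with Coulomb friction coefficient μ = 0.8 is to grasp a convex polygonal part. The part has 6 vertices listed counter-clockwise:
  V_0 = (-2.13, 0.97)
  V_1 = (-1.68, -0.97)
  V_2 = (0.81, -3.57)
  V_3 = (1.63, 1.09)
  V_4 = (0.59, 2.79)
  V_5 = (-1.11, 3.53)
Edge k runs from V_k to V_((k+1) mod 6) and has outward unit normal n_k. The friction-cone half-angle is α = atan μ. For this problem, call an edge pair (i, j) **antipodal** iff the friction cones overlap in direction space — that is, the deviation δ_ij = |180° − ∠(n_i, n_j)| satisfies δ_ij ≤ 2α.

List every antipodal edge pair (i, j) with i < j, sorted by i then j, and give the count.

α = atan 0.8 = 38.66°;  2α = 77.32°
n_0 = (-0.9741, -0.2260)
n_1 = (-0.7222, -0.6917)
n_2 = (+0.9849, -0.1733)
n_3 = (+0.8530, +0.5219)
n_4 = (+0.3991, +0.9169)
n_5 = (-0.9290, +0.3701)
  (0,1): δ = 149.30°  ·
  (0,2): δ = 23.04°  ✓
  (0,3): δ = 18.40°  ✓
  (0,4): δ = 53.42°  ✓
  (0,5): δ = 145.22°  ·
  (1,2): δ = 53.74°  ✓
  (1,3): δ = 12.31°  ✓
  (1,4): δ = 22.71°  ✓
  (1,5): δ = 114.51°  ·
  (2,3): δ = 138.56°  ·
  (2,4): δ = 103.54°  ·
  (2,5): δ = 11.74°  ✓
  (3,4): δ = 144.98°  ·
  (3,5): δ = 53.18°  ✓
  (4,5): δ = 88.20°  ·
antipodal pairs: 8

count = 8; pairs: (0,2), (0,3), (0,4), (1,2), (1,3), (1,4), (2,5), (3,5)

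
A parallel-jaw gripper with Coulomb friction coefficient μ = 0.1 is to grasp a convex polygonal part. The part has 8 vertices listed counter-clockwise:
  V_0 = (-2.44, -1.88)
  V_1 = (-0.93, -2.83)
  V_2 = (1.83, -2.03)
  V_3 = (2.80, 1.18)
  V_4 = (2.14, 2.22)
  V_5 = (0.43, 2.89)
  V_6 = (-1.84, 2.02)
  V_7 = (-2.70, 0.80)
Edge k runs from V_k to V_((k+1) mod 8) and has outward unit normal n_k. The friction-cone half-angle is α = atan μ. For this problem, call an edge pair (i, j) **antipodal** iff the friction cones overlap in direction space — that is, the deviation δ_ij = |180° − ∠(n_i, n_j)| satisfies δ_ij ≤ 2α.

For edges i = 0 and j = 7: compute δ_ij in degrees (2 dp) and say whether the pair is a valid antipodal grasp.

α = atan 0.1 = 5.71°;  2α = 11.42°
edge 0: e_0 = (+1.51, -0.95);  n_0 = (-0.5325, -0.8464)
edge 7: e_7 = (+0.26, -2.68);  n_7 = (-0.9953, -0.0966)
∠(n_0, n_7) = 52.28°
δ = |180° − 52.28°| = 127.72°
127.72° > 2α = 11.42°  →  invalid

δ = 127.72°, invalid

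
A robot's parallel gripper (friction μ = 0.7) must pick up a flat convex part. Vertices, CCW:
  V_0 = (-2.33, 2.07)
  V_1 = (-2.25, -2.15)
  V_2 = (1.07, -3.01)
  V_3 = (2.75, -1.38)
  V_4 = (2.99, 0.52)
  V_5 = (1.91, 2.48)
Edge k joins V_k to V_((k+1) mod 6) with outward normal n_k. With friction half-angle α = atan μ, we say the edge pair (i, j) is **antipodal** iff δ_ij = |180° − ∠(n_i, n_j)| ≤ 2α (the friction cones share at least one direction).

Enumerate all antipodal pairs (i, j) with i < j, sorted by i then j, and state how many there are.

count = 6; pairs: (0,2), (0,3), (0,4), (1,4), (1,5), (2,5)

α = atan 0.7 = 34.99°;  2α = 69.98°
n_0 = (-0.9998, -0.0190)
n_1 = (-0.2508, -0.9680)
n_2 = (+0.6963, -0.7177)
n_3 = (+0.9921, -0.1253)
n_4 = (+0.8758, +0.4826)
n_5 = (-0.0962, +0.9954)
  (0,1): δ = 105.61°  ·
  (0,2): δ = 46.95°  ✓
  (0,3): δ = 8.29°  ✓
  (0,4): δ = 27.77°  ✓
  (0,5): δ = 94.44°  ·
  (1,2): δ = 121.34°  ·
  (1,3): δ = 82.68°  ·
  (1,4): δ = 46.62°  ✓
  (1,5): δ = 20.05°  ✓
  (2,3): δ = 141.33°  ·
  (2,4): δ = 105.28°  ·
  (2,5): δ = 38.61°  ✓
  (3,4): δ = 143.95°  ·
  (3,5): δ = 77.28°  ·
  (4,5): δ = 113.33°  ·
antipodal pairs: 6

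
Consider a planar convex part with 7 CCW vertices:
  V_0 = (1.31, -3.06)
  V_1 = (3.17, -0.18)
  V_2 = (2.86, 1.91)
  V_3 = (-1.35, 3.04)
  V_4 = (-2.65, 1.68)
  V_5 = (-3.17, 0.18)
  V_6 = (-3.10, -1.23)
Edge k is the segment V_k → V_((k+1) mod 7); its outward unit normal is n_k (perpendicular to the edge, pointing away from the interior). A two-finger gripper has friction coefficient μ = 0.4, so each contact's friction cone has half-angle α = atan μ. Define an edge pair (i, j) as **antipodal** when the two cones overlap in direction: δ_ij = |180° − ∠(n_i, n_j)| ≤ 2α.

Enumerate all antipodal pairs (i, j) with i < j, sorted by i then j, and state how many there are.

count = 6; pairs: (0,3), (0,4), (0,5), (1,4), (1,5), (2,6)

α = atan 0.4 = 21.80°;  2α = 43.60°
n_0 = (+0.8400, -0.5425)
n_1 = (+0.9892, +0.1467)
n_2 = (+0.2592, +0.9658)
n_3 = (-0.7229, +0.6910)
n_4 = (-0.9448, +0.3275)
n_5 = (-0.9988, -0.0496)
n_6 = (-0.3833, -0.9236)
  (0,1): δ = 138.71°  ·
  (0,2): δ = 72.17°  ·
  (0,3): δ = 10.85°  ✓
  (0,4): δ = 13.74°  ✓
  (0,5): δ = 35.70°  ✓
  (0,6): δ = 100.32°  ·
  (1,2): δ = 113.46°  ·
  (1,3): δ = 52.14°  ·
  (1,4): δ = 27.56°  ✓
  (1,5): δ = 5.59°  ✓
  (1,6): δ = 59.03°  ·
  (2,3): δ = 118.68°  ·
  (2,4): δ = 94.10°  ·
  (2,5): δ = 72.13°  ·
  (2,6): δ = 7.51°  ✓
  (3,4): δ = 155.41°  ·
  (3,5): δ = 133.45°  ·
  (3,6): δ = 68.83°  ·
  (4,5): δ = 158.04°  ·
  (4,6): δ = 93.42°  ·
  (5,6): δ = 115.38°  ·
antipodal pairs: 6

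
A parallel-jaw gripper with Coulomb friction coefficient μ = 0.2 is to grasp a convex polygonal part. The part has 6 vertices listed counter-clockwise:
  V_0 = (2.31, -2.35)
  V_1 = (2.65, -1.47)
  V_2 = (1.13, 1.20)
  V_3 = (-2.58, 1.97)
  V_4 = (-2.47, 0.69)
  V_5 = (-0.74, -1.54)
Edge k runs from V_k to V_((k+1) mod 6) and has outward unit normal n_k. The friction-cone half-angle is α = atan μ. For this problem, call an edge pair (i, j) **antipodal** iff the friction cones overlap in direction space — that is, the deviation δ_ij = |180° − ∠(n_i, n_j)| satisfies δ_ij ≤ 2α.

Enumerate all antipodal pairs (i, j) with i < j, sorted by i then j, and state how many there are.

α = atan 0.2 = 11.31°;  2α = 22.62°
n_0 = (+0.9328, -0.3604)
n_1 = (+0.8690, +0.4947)
n_2 = (+0.2032, +0.9791)
n_3 = (-0.9963, -0.0856)
n_4 = (-0.7901, -0.6130)
n_5 = (-0.2567, -0.9665)
  (0,1): δ = 129.22°  ·
  (0,2): δ = 80.60°  ·
  (0,3): δ = 26.04°  ·
  (0,4): δ = 58.93°  ·
  (0,5): δ = 96.25°  ·
  (1,2): δ = 131.38°  ·
  (1,3): δ = 24.74°  ·
  (1,4): δ = 8.15°  ✓
  (1,5): δ = 45.47°  ·
  (2,3): δ = 73.36°  ·
  (2,4): δ = 40.47°  ·
  (2,5): δ = 3.15°  ✓
  (3,4): δ = 147.11°  ·
  (3,5): δ = 109.78°  ·
  (4,5): δ = 142.68°  ·
antipodal pairs: 2

count = 2; pairs: (1,4), (2,5)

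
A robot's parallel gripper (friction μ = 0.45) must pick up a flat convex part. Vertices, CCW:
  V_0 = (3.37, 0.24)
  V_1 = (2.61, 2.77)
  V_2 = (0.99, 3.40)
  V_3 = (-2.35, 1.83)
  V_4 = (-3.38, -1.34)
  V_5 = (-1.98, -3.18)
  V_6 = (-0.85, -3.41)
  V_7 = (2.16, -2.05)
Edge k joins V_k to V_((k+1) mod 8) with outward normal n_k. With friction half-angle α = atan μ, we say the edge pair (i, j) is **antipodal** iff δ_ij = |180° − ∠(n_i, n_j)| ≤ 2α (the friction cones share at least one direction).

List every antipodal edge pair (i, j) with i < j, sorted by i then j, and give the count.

count = 10; pairs: (0,3), (0,4), (1,4), (1,5), (1,6), (2,5), (2,6), (2,7), (3,6), (3,7)

α = atan 0.45 = 24.23°;  2α = 48.46°
n_0 = (+0.9577, +0.2877)
n_1 = (+0.3624, +0.9320)
n_2 = (-0.4254, +0.9050)
n_3 = (-0.9511, +0.3090)
n_4 = (-0.7958, -0.6055)
n_5 = (-0.1995, -0.9799)
n_6 = (+0.4117, -0.9113)
n_7 = (+0.8842, -0.4672)
  (0,1): δ = 127.97°  ·
  (0,2): δ = 81.54°  ·
  (0,3): δ = 34.72°  ✓
  (0,4): δ = 20.55°  ✓
  (0,5): δ = 61.78°  ·
  (0,6): δ = 97.59°  ·
  (0,7): δ = 135.43°  ·
  (1,2): δ = 133.57°  ·
  (1,3): δ = 86.75°  ·
  (1,4): δ = 31.48°  ✓
  (1,5): δ = 9.75°  ✓
  (1,6): δ = 45.57°  ✓
  (1,7): δ = 83.40°  ·
  (2,3): δ = 133.18°  ·
  (2,4): δ = 77.91°  ·
  (2,5): δ = 36.68°  ✓
  (2,6): δ = 0.86°  ✓
  (2,7): δ = 36.97°  ✓
  (3,4): δ = 124.73°  ·
  (3,5): δ = 83.50°  ·
  (3,6): δ = 47.69°  ✓
  (3,7): δ = 9.85°  ✓
  (4,5): δ = 138.77°  ·
  (4,6): δ = 102.95°  ·
  (4,7): δ = 65.12°  ·
  (5,6): δ = 144.18°  ·
  (5,7): δ = 106.35°  ·
  (6,7): δ = 142.17°  ·
antipodal pairs: 10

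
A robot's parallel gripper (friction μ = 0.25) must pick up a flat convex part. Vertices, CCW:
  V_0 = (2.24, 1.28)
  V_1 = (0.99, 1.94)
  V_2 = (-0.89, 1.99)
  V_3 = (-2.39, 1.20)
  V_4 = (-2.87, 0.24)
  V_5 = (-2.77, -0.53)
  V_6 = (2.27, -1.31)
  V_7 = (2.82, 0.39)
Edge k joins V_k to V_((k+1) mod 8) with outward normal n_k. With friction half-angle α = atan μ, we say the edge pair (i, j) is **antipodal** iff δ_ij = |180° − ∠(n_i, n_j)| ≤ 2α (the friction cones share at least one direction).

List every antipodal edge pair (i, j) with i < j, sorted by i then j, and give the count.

count = 5; pairs: (0,5), (1,5), (3,6), (4,6), (4,7)

α = atan 0.25 = 14.04°;  2α = 28.07°
n_0 = (+0.4669, +0.8843)
n_1 = (+0.0266, +0.9996)
n_2 = (-0.4660, +0.8848)
n_3 = (-0.8944, +0.4472)
n_4 = (-0.9917, -0.1288)
n_5 = (-0.1529, -0.9882)
n_6 = (+0.9514, -0.3078)
n_7 = (+0.8378, +0.5460)
  (0,1): δ = 153.69°  ·
  (0,2): δ = 124.39°  ·
  (0,3): δ = 88.73°  ·
  (0,4): δ = 54.77°  ·
  (0,5): δ = 19.04°  ✓
  (0,6): δ = 99.91°  ·
  (0,7): δ = 150.93°  ·
  (1,2): δ = 150.70°  ·
  (1,3): δ = 115.04°  ·
  (1,4): δ = 81.08°  ·
  (1,5): δ = 7.27°  ✓
  (1,6): δ = 73.60°  ·
  (1,7): δ = 124.62°  ·
  (2,3): δ = 144.34°  ·
  (2,4): δ = 110.37°  ·
  (2,5): δ = 36.57°  ·
  (2,6): δ = 44.30°  ·
  (2,7): δ = 95.32°  ·
  (3,4): δ = 146.04°  ·
  (3,5): δ = 72.23°  ·
  (3,6): δ = 8.64°  ✓
  (3,7): δ = 59.66°  ·
  (4,5): δ = 106.20°  ·
  (4,6): δ = 25.33°  ✓
  (4,7): δ = 25.69°  ✓
  (5,6): δ = 99.13°  ·
  (5,7): δ = 48.11°  ·
  (6,7): δ = 128.98°  ·
antipodal pairs: 5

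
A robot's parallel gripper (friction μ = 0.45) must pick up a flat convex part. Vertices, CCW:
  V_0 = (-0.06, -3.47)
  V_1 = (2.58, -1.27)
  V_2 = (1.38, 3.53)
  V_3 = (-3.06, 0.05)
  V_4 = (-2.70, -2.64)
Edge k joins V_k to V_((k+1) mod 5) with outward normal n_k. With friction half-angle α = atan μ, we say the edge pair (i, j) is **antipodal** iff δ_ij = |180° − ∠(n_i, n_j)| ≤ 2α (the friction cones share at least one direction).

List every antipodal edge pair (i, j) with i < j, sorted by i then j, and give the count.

α = atan 0.45 = 24.23°;  2α = 48.46°
n_0 = (+0.6402, -0.7682)
n_1 = (+0.9701, +0.2425)
n_2 = (-0.6169, +0.7871)
n_3 = (-0.9912, -0.1326)
n_4 = (-0.2999, -0.9540)
  (0,1): δ = 115.77°  ·
  (0,2): δ = 1.72°  ✓
  (0,3): δ = 57.82°  ·
  (0,4): δ = 122.74°  ·
  (1,2): δ = 65.95°  ·
  (1,3): δ = 6.41°  ✓
  (1,4): δ = 58.51°  ·
  (2,3): δ = 120.47°  ·
  (2,4): δ = 55.54°  ·
  (3,4): δ = 115.08°  ·
antipodal pairs: 2

count = 2; pairs: (0,2), (1,3)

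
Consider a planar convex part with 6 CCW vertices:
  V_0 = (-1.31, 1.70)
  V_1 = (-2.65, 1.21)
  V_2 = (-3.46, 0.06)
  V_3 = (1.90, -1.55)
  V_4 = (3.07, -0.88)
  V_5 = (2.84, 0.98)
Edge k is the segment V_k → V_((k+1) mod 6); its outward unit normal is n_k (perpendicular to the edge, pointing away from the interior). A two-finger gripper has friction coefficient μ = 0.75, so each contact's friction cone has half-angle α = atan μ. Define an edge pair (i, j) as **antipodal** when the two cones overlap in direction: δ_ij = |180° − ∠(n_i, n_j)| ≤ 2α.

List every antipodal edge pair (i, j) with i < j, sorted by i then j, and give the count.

α = atan 0.75 = 36.87°;  2α = 73.74°
n_0 = (-0.3434, +0.9392)
n_1 = (-0.8176, +0.5758)
n_2 = (-0.2877, -0.9577)
n_3 = (+0.4969, -0.8678)
n_4 = (+0.9924, +0.1227)
n_5 = (+0.1709, +0.9853)
  (0,1): δ = 145.24°  ·
  (0,2): δ = 36.80°  ✓
  (0,3): δ = 9.71°  ✓
  (0,4): δ = 76.96°  ·
  (0,5): δ = 150.07°  ·
  (1,2): δ = 71.56°  ✓
  (1,3): δ = 25.04°  ✓
  (1,4): δ = 42.21°  ✓
  (1,5): δ = 115.32°  ·
  (2,3): δ = 133.48°  ·
  (2,4): δ = 66.23°  ✓
  (2,5): δ = 6.88°  ✓
  (3,4): δ = 112.75°  ·
  (3,5): δ = 39.64°  ✓
  (4,5): δ = 106.89°  ·
antipodal pairs: 8

count = 8; pairs: (0,2), (0,3), (1,2), (1,3), (1,4), (2,4), (2,5), (3,5)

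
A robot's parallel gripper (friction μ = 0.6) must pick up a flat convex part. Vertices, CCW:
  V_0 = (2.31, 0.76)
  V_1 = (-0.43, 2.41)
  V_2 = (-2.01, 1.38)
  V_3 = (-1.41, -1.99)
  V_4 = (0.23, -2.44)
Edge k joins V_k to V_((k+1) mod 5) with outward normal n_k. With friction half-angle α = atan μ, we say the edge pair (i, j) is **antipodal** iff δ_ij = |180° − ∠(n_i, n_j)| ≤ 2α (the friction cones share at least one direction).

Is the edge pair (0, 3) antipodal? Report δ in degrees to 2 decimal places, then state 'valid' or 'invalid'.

α = atan 0.6 = 30.96°;  2α = 61.93°
edge 0: e_0 = (-2.74, +1.65);  n_0 = (+0.5159, +0.8567)
edge 3: e_3 = (+1.64, -0.45);  n_3 = (-0.2646, -0.9644)
∠(n_0, n_3) = 164.29°
δ = |180° − 164.29°| = 15.71°
15.71° ≤ 2α = 61.93°  →  valid

δ = 15.71°, valid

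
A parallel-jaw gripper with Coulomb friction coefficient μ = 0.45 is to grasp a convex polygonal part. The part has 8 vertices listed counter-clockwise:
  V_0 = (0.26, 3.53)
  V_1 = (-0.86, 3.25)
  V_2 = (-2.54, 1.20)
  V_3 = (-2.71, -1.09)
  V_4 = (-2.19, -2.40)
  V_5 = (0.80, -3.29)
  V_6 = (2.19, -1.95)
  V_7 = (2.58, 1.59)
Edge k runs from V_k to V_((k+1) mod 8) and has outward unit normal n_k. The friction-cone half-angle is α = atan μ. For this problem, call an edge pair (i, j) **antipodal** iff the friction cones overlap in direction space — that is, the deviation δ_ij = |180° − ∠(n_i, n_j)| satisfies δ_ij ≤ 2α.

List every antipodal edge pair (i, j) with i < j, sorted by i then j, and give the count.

α = atan 0.45 = 24.23°;  2α = 48.46°
n_0 = (-0.2425, +0.9701)
n_1 = (-0.7735, +0.6339)
n_2 = (-0.9973, +0.0740)
n_3 = (-0.9295, -0.3689)
n_4 = (-0.2853, -0.9584)
n_5 = (+0.6940, -0.7199)
n_6 = (+0.9940, -0.1095)
n_7 = (+0.6415, +0.7671)
  (0,1): δ = 143.37°  ·
  (0,2): δ = 108.28°  ·
  (0,3): δ = 82.39°  ·
  (0,4): δ = 30.61°  ✓
  (0,5): δ = 29.91°  ✓
  (0,6): δ = 69.68°  ·
  (0,7): δ = 126.06°  ·
  (1,2): δ = 144.91°  ·
  (1,3): δ = 119.01°  ·
  (1,4): δ = 67.24°  ·
  (1,5): δ = 6.71°  ✓
  (1,6): δ = 33.05°  ✓
  (1,7): δ = 89.43°  ·
  (2,3): δ = 154.10°  ·
  (2,4): δ = 102.33°  ·
  (2,5): δ = 41.80°  ✓
  (2,6): δ = 2.04°  ✓
  (2,7): δ = 54.34°  ·
  (3,4): δ = 128.23°  ·
  (3,5): δ = 67.70°  ·
  (3,6): δ = 27.94°  ✓
  (3,7): δ = 28.45°  ✓
  (4,5): δ = 119.47°  ·
  (4,6): δ = 79.71°  ·
  (4,7): δ = 23.33°  ✓
  (5,6): δ = 140.24°  ·
  (5,7): δ = 83.85°  ·
  (6,7): δ = 123.62°  ·
antipodal pairs: 9

count = 9; pairs: (0,4), (0,5), (1,5), (1,6), (2,5), (2,6), (3,6), (3,7), (4,7)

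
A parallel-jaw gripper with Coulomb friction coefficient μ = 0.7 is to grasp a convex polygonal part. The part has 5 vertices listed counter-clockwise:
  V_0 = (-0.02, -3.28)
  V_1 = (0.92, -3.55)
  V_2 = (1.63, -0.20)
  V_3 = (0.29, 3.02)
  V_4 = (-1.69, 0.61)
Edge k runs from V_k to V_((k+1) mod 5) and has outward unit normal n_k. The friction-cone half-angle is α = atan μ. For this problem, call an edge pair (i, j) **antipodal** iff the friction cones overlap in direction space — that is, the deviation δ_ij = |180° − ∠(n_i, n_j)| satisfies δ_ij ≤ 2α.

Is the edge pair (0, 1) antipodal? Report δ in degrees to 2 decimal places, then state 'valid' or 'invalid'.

δ = 85.94°, invalid

α = atan 0.7 = 34.99°;  2α = 69.98°
edge 0: e_0 = (+0.94, -0.27);  n_0 = (-0.2761, -0.9611)
edge 1: e_1 = (+0.71, +3.35);  n_1 = (+0.9783, -0.2073)
∠(n_0, n_1) = 94.06°
δ = |180° − 94.06°| = 85.94°
85.94° > 2α = 69.98°  →  invalid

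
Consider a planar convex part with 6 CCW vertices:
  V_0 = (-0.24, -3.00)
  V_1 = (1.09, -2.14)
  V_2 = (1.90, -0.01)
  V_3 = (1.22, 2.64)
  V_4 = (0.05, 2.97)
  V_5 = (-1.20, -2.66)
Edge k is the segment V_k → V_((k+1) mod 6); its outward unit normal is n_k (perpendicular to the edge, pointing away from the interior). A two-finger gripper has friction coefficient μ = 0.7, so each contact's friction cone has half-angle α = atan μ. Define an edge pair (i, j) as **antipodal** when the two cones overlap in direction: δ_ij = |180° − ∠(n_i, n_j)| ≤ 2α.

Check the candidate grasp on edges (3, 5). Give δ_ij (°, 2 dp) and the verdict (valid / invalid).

δ = 3.75°, valid

α = atan 0.7 = 34.99°;  2α = 69.98°
edge 3: e_3 = (-1.17, +0.33);  n_3 = (+0.2715, +0.9624)
edge 5: e_5 = (+0.96, -0.34);  n_5 = (-0.3338, -0.9426)
∠(n_3, n_5) = 176.25°
δ = |180° − 176.25°| = 3.75°
3.75° ≤ 2α = 69.98°  →  valid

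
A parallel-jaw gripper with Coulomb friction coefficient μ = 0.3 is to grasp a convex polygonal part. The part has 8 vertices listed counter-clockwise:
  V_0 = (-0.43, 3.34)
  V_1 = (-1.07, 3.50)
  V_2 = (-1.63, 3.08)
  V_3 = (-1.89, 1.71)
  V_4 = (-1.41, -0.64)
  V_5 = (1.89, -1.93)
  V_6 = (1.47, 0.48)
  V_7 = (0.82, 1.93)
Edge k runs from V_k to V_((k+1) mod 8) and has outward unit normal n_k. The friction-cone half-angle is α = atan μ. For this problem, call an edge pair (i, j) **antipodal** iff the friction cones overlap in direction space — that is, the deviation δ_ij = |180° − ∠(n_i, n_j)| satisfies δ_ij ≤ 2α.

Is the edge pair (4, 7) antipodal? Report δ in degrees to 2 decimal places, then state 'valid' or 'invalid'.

α = atan 0.3 = 16.70°;  2α = 33.40°
edge 4: e_4 = (+3.30, -1.29);  n_4 = (-0.3641, -0.9314)
edge 7: e_7 = (-1.25, +1.41);  n_7 = (+0.7483, +0.6634)
∠(n_4, n_7) = 152.91°
δ = |180° − 152.91°| = 27.09°
27.09° ≤ 2α = 33.40°  →  valid

δ = 27.09°, valid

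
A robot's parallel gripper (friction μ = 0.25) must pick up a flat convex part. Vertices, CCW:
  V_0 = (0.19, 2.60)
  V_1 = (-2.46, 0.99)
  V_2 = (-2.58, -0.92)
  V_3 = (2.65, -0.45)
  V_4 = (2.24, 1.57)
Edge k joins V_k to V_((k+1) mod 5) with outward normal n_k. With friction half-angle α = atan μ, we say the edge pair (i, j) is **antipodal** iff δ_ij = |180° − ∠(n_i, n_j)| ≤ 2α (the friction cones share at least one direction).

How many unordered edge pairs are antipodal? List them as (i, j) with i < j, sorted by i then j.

count = 2; pairs: (0,2), (1,3)

α = atan 0.25 = 14.04°;  2α = 28.07°
n_0 = (-0.5192, +0.8546)
n_1 = (-0.9980, +0.0627)
n_2 = (+0.0895, -0.9960)
n_3 = (+0.9800, +0.1989)
n_4 = (+0.4490, +0.8936)
  (0,1): δ = 124.88°  ·
  (0,2): δ = 26.15°  ✓
  (0,3): δ = 70.19°  ·
  (0,4): δ = 122.04°  ·
  (1,2): δ = 81.27°  ·
  (1,3): δ = 15.07°  ✓
  (1,4): δ = 66.92°  ·
  (2,3): δ = 83.66°  ·
  (2,4): δ = 31.81°  ·
  (3,4): δ = 128.15°  ·
antipodal pairs: 2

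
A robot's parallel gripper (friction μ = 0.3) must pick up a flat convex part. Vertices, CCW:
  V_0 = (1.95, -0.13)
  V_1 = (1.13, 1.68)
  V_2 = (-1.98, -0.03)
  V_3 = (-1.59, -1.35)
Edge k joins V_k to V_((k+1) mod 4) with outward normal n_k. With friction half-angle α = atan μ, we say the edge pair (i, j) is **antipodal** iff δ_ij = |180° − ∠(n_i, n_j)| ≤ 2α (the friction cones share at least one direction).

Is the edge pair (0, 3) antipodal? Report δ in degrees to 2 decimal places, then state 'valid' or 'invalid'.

α = atan 0.3 = 16.70°;  2α = 33.40°
edge 0: e_0 = (-0.82, +1.81);  n_0 = (+0.9109, +0.4127)
edge 3: e_3 = (+3.54, +1.22);  n_3 = (+0.3258, -0.9454)
∠(n_0, n_3) = 95.36°
δ = |180° − 95.36°| = 84.64°
84.64° > 2α = 33.40°  →  invalid

δ = 84.64°, invalid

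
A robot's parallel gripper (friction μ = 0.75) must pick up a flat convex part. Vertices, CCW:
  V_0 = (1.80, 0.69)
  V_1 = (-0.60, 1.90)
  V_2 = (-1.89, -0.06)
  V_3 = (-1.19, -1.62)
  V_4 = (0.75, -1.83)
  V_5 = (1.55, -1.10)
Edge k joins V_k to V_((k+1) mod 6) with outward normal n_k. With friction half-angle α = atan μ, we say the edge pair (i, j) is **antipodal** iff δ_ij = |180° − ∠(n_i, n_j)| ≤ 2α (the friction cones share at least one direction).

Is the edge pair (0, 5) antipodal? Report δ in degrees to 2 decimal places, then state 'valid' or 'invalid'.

δ = 108.80°, invalid

α = atan 0.75 = 36.87°;  2α = 73.74°
edge 0: e_0 = (-2.40, +1.21);  n_0 = (+0.4502, +0.8929)
edge 5: e_5 = (+0.25, +1.79);  n_5 = (+0.9904, -0.1383)
∠(n_0, n_5) = 71.20°
δ = |180° − 71.20°| = 108.80°
108.80° > 2α = 73.74°  →  invalid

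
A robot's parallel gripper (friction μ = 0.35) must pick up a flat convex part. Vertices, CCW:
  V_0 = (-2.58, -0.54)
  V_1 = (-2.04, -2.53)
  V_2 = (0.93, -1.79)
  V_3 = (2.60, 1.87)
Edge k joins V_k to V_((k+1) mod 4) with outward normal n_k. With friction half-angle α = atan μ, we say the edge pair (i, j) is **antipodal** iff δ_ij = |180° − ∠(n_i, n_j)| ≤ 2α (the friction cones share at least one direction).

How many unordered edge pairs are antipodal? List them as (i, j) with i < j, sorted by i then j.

count = 1; pairs: (1,3)

α = atan 0.35 = 19.29°;  2α = 38.58°
n_0 = (-0.9651, -0.2619)
n_1 = (+0.2418, -0.9703)
n_2 = (+0.9098, -0.4151)
n_3 = (-0.4218, +0.9067)
  (0,1): δ = 91.19°  ·
  (0,2): δ = 39.71°  ·
  (0,3): δ = 99.77°  ·
  (1,2): δ = 128.52°  ·
  (1,3): δ = 10.96°  ✓
  (2,3): δ = 40.52°  ·
antipodal pairs: 1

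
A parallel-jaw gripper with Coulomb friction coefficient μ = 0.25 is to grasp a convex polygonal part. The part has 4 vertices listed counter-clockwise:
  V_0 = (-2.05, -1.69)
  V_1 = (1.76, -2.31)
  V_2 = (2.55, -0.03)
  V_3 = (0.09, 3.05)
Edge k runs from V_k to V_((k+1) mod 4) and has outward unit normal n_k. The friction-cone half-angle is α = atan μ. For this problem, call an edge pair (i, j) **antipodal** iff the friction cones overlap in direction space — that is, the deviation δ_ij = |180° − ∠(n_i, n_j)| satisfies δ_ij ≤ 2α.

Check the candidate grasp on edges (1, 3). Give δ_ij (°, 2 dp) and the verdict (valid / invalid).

δ = 5.19°, valid

α = atan 0.25 = 14.04°;  2α = 28.07°
edge 1: e_1 = (+0.79, +2.28);  n_1 = (+0.9449, -0.3274)
edge 3: e_3 = (-2.14, -4.74);  n_3 = (-0.9114, +0.4115)
∠(n_1, n_3) = 174.81°
δ = |180° − 174.81°| = 5.19°
5.19° ≤ 2α = 28.07°  →  valid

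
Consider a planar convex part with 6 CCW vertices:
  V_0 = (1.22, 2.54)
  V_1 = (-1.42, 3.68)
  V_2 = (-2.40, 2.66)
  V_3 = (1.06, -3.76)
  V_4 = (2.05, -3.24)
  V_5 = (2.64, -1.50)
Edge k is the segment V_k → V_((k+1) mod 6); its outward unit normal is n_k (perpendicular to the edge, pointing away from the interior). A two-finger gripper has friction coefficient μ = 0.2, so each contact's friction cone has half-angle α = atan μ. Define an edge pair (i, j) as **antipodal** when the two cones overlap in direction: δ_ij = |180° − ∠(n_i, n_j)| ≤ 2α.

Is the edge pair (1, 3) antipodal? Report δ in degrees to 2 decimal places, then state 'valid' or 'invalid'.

α = atan 0.2 = 11.31°;  2α = 22.62°
edge 1: e_1 = (-0.98, -1.02);  n_1 = (-0.7211, +0.6928)
edge 3: e_3 = (+0.99, +0.52);  n_3 = (+0.4650, -0.8853)
∠(n_1, n_3) = 161.57°
δ = |180° − 161.57°| = 18.43°
18.43° ≤ 2α = 22.62°  →  valid

δ = 18.43°, valid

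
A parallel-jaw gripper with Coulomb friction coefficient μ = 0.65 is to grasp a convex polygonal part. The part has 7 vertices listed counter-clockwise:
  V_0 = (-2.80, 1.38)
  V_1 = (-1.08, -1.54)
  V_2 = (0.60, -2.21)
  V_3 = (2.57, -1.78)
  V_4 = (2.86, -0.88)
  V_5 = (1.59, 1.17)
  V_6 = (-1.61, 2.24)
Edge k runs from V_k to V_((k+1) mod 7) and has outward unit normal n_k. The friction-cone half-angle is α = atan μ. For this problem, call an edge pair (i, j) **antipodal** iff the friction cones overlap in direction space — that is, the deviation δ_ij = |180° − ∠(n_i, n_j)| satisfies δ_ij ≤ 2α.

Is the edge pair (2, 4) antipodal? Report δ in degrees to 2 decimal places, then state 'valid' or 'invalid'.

α = atan 0.65 = 33.02°;  2α = 66.05°
edge 2: e_2 = (+1.97, +0.43);  n_2 = (+0.2133, -0.9770)
edge 4: e_4 = (-1.27, +2.05);  n_4 = (+0.8501, +0.5266)
∠(n_2, n_4) = 109.47°
δ = |180° − 109.47°| = 70.53°
70.53° > 2α = 66.05°  →  invalid

δ = 70.53°, invalid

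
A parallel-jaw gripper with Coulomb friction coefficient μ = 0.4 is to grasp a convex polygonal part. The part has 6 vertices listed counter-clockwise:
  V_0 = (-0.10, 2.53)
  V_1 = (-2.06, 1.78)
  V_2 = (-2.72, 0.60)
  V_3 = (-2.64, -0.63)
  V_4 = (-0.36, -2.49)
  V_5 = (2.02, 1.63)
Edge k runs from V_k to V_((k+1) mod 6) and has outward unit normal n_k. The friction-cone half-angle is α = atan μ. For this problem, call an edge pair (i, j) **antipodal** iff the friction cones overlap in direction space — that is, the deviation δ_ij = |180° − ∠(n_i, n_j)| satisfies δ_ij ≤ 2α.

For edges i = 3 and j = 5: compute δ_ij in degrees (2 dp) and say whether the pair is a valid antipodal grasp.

δ = 16.20°, valid

α = atan 0.4 = 21.80°;  2α = 43.60°
edge 3: e_3 = (+2.28, -1.86);  n_3 = (-0.6321, -0.7749)
edge 5: e_5 = (-2.12, +0.90);  n_5 = (+0.3908, +0.9205)
∠(n_3, n_5) = 163.80°
δ = |180° − 163.80°| = 16.20°
16.20° ≤ 2α = 43.60°  →  valid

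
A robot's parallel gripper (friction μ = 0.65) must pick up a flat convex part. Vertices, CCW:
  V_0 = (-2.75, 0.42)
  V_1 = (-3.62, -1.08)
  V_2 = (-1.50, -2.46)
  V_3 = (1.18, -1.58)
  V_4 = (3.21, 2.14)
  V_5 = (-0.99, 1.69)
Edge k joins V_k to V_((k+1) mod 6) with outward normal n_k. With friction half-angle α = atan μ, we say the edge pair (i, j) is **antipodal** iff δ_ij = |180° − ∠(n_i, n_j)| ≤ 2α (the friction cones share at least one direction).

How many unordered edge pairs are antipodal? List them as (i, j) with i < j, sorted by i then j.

α = atan 0.65 = 33.02°;  2α = 66.05°
n_0 = (-0.8650, +0.5017)
n_1 = (-0.5455, -0.8381)
n_2 = (+0.3120, -0.9501)
n_3 = (+0.8778, -0.4790)
n_4 = (-0.1065, +0.9943)
n_5 = (-0.5852, +0.8109)
  (0,1): δ = 92.95°  ·
  (0,2): δ = 41.71°  ✓
  (0,3): δ = 1.49°  ✓
  (0,4): δ = 126.23°  ·
  (0,5): δ = 155.93°  ·
  (1,2): δ = 128.76°  ·
  (1,3): δ = 85.56°  ·
  (1,4): δ = 39.18°  ✓
  (1,5): δ = 68.88°  ·
  (2,3): δ = 136.80°  ·
  (2,4): δ = 12.06°  ✓
  (2,5): δ = 17.64°  ✓
  (3,4): δ = 55.26°  ✓
  (3,5): δ = 25.56°  ✓
  (4,5): δ = 150.30°  ·
antipodal pairs: 7

count = 7; pairs: (0,2), (0,3), (1,4), (2,4), (2,5), (3,4), (3,5)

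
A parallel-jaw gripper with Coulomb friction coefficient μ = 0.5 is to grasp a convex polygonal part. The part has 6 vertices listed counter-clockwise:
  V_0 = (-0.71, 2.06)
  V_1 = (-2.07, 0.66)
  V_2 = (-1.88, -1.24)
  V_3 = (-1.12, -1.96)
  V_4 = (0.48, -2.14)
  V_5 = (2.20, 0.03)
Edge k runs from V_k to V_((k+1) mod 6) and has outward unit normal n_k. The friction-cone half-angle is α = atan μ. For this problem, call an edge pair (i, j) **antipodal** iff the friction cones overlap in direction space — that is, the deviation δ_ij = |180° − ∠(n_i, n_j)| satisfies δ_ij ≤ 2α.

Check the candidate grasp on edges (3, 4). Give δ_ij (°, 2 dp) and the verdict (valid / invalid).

α = atan 0.5 = 26.57°;  2α = 53.13°
edge 3: e_3 = (+1.60, -0.18);  n_3 = (-0.1118, -0.9937)
edge 4: e_4 = (+1.72, +2.17);  n_4 = (+0.7837, -0.6212)
∠(n_3, n_4) = 58.02°
δ = |180° − 58.02°| = 121.98°
121.98° > 2α = 53.13°  →  invalid

δ = 121.98°, invalid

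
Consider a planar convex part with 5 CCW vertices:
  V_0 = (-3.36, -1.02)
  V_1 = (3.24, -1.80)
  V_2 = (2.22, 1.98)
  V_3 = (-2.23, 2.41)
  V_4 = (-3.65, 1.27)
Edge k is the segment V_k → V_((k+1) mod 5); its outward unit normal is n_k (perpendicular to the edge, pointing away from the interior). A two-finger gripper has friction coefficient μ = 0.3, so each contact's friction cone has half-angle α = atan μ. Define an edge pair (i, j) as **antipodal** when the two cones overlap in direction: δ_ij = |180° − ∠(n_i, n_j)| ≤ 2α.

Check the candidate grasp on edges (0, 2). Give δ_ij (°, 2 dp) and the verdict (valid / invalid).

α = atan 0.3 = 16.70°;  2α = 33.40°
edge 0: e_0 = (+6.60, -0.78);  n_0 = (-0.1174, -0.9931)
edge 2: e_2 = (-4.45, +0.43);  n_2 = (+0.0962, +0.9954)
∠(n_0, n_2) = 178.78°
δ = |180° − 178.78°| = 1.22°
1.22° ≤ 2α = 33.40°  →  valid

δ = 1.22°, valid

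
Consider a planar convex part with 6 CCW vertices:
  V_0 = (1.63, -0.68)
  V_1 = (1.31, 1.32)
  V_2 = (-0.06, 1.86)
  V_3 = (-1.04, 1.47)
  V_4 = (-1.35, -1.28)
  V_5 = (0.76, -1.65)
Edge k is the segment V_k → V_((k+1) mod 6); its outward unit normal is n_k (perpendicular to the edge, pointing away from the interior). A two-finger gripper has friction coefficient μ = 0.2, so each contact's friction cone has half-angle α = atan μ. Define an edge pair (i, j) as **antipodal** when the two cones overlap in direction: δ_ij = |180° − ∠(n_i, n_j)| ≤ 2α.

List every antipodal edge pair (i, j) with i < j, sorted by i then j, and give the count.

count = 2; pairs: (0,3), (1,4)

α = atan 0.2 = 11.31°;  2α = 22.62°
n_0 = (+0.9874, +0.1580)
n_1 = (+0.3667, +0.9303)
n_2 = (-0.3698, +0.9291)
n_3 = (-0.9937, +0.1120)
n_4 = (-0.1727, -0.9850)
n_5 = (+0.7444, -0.6677)
  (0,1): δ = 120.60°  ·
  (0,2): δ = 77.39°  ·
  (0,3): δ = 15.52°  ✓
  (0,4): δ = 70.96°  ·
  (0,5): δ = 129.02°  ·
  (1,2): δ = 136.79°  ·
  (1,3): δ = 74.92°  ·
  (1,4): δ = 11.57°  ✓
  (1,5): δ = 69.62°  ·
  (2,3): δ = 118.13°  ·
  (2,4): δ = 31.65°  ·
  (2,5): δ = 26.41°  ·
  (3,4): δ = 93.51°  ·
  (3,5): δ = 35.46°  ·
  (4,5): δ = 121.94°  ·
antipodal pairs: 2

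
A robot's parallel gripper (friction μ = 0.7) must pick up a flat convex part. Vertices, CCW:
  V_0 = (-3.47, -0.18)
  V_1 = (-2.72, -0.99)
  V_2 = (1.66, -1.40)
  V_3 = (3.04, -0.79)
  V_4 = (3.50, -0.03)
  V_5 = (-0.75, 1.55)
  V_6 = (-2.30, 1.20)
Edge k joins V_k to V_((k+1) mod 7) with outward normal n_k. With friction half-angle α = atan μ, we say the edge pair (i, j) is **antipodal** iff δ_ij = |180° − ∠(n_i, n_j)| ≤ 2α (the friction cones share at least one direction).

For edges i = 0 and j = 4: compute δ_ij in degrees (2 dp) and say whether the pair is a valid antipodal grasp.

α = atan 0.7 = 34.99°;  2α = 69.98°
edge 0: e_0 = (+0.75, -0.81);  n_0 = (-0.7338, -0.6794)
edge 4: e_4 = (-4.25, +1.58);  n_4 = (+0.3485, +0.9373)
∠(n_0, n_4) = 153.19°
δ = |180° − 153.19°| = 26.81°
26.81° ≤ 2α = 69.98°  →  valid

δ = 26.81°, valid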